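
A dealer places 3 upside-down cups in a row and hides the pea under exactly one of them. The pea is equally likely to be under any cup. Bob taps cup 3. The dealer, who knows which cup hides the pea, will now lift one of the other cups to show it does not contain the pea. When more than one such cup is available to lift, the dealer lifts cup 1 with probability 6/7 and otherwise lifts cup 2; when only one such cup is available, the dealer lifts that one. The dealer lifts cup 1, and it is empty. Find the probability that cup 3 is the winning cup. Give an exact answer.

6/13

Apply Bayes' rule, conditioning on where the pea actually is.
If it is under cup 1 (prior 1/3): the dealer opened cup 1, so this case is ruled out; weight (1/3)·0 = 0.
If it is under cup 2 (prior 1/3): only cup 1 is available, probability 1; weight (1/3)·1 = 1/3.
If it is under cup 3 (prior 1/3): cup 1 is available, opened with probability 6/7; weight (1/3)·(6/7) = 2/7.
The weights sum to 13/21.
So P(the pea under cup 3 | the dealer opened cup 1) = (2/7) / (13/21) = 6/13.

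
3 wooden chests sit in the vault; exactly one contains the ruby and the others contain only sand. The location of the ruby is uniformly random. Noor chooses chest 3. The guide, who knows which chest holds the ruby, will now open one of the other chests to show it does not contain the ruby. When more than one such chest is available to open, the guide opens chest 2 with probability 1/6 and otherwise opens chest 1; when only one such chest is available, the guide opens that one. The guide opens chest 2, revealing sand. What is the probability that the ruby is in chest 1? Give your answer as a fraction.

Consider each possible location of the ruby in turn.
If it is in chest 1 (prior 1/3): only chest 2 is available, probability 1; weight (1/3)·1 = 1/3.
If it is in chest 2 (prior 1/3): the guide opened chest 2, so this case is ruled out; weight (1/3)·0 = 0.
If it is in chest 3 (prior 1/3): chest 2 is available, opened with probability 1/6; weight (1/3)·(1/6) = 1/18.
The weights sum to 7/18.
So P(the ruby in chest 1 | the guide opened chest 2) = (1/3) / (7/18) = 6/7.

6/7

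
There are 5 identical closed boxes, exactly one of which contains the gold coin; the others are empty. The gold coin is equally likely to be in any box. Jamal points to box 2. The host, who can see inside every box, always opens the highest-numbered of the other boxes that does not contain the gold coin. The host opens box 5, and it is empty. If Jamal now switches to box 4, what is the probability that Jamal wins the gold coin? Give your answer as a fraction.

Apply Bayes' rule, conditioning on where the gold coin actually is.
If it is in any of boxes 1, 2, 3, and 4 (prior 1/5 each): box 5 is the highest-numbered option available, probability 1; weight (1/5)·1 = 1/5 each.
If it is in box 5 (prior 1/5): the host opened box 5, so this case is ruled out; weight (1/5)·0 = 0.
The weights sum to 4/5.
So P(the gold coin in box 4 | the host opened box 5) = (1/5) / (4/5) = 1/4.

1/4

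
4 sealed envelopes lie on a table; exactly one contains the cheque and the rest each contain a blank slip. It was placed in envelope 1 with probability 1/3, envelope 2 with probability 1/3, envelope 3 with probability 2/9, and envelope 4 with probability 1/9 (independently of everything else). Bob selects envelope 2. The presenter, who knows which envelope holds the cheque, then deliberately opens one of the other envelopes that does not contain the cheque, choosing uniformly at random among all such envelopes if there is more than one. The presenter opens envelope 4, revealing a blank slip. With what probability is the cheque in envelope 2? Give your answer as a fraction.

2/7

Consider each possible location of the cheque in turn.
If it is in envelope 1 (prior 1/3): the presenter has 2 equally likely choices, so probability 1/2; weight (1/3)·(1/2) = 1/6.
If it is in envelope 2 (prior 1/3): the presenter has 3 equally likely choices, so probability 1/3; weight (1/3)·(1/3) = 1/9.
If it is in envelope 3 (prior 2/9): the presenter has 2 equally likely choices, so probability 1/2; weight (2/9)·(1/2) = 1/9.
If it is in envelope 4 (prior 1/9): the presenter opened envelope 4, so this case is ruled out; weight (1/9)·0 = 0.
The weights sum to 7/18.
So P(the cheque in envelope 2 | the presenter opened envelope 4) = (1/9) / (7/18) = 2/7.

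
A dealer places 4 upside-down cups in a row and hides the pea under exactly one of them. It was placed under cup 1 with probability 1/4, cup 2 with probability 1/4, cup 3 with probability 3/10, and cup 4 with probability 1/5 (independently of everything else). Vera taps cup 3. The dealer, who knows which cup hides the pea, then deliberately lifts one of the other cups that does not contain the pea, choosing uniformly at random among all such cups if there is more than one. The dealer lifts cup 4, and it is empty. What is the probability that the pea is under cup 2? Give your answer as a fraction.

Consider each possible location of the pea in turn.
If it is under either of cups 1 and 2 (prior 1/4 each): the dealer has 2 equally likely choices, so probability 1/2; weight (1/4)·(1/2) = 1/8 each.
If it is under cup 3 (prior 3/10): the dealer has 3 equally likely choices, so probability 1/3; weight (3/10)·(1/3) = 1/10.
If it is under cup 4 (prior 1/5): the dealer opened cup 4, so this case is ruled out; weight (1/5)·0 = 0.
The weights sum to 7/20.
So P(the pea under cup 2 | the dealer opened cup 4) = (1/8) / (7/20) = 5/14.

5/14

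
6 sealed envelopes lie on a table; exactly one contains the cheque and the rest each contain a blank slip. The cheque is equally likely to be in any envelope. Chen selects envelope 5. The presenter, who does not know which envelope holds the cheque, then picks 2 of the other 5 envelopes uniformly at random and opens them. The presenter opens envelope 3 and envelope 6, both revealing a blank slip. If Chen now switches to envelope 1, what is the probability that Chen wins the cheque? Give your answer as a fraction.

1/4

Because the presenter chose which envelopes to open without knowing where the cheque is, the choice is independent of the prize location. Learning that none of the 2 opened envelopes holds the cheque simply rules out those 2 locations and leaves the remaining 4 envelopes still equally likely by symmetry.
So P(the cheque in envelope 1) = 1/4.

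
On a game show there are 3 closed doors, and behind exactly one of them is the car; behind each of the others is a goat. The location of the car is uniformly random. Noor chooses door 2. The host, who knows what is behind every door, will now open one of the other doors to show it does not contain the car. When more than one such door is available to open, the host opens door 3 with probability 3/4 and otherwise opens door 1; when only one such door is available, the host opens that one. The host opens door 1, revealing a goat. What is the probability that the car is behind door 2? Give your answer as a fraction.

1/5

Apply Bayes' rule, conditioning on where the car actually is.
If it is behind door 1 (prior 1/3): the host opened door 1, so this case is ruled out; weight (1/3)·0 = 0.
If it is behind door 2 (prior 1/3): door 3 is available but not opened, probability 1/4; weight (1/3)·(1/4) = 1/12.
If it is behind door 3 (prior 1/3): only door 1 is available, probability 1; weight (1/3)·1 = 1/3.
The weights sum to 5/12.
So P(the car behind door 2 | the host opened door 1) = (1/12) / (5/12) = 1/5.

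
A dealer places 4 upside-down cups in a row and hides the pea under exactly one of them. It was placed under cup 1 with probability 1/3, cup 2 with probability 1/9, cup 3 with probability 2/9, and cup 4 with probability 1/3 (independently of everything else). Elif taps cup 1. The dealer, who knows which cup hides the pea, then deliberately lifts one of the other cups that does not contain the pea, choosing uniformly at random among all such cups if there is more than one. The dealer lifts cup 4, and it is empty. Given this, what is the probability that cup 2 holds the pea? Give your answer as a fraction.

Apply Bayes' rule, conditioning on where the pea actually is.
If it is under cup 1 (prior 1/3): the dealer has 3 equally likely choices, so probability 1/3; weight (1/3)·(1/3) = 1/9.
If it is under cup 2 (prior 1/9): the dealer has 2 equally likely choices, so probability 1/2; weight (1/9)·(1/2) = 1/18.
If it is under cup 3 (prior 2/9): the dealer has 2 equally likely choices, so probability 1/2; weight (2/9)·(1/2) = 1/9.
If it is under cup 4 (prior 1/3): the dealer opened cup 4, so this case is ruled out; weight (1/3)·0 = 0.
The weights sum to 5/18.
So P(the pea under cup 2 | the dealer opened cup 4) = (1/18) / (5/18) = 1/5.

1/5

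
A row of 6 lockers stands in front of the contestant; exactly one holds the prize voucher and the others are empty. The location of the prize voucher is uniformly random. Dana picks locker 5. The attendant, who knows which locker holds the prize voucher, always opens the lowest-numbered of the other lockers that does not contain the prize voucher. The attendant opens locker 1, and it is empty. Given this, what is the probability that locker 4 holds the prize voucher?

Apply Bayes' rule, conditioning on where the prize voucher actually is.
If it is in locker 1 (prior 1/6): the attendant opened locker 1, so this case is ruled out; weight (1/6)·0 = 0.
If it is in any of lockers 2, 3, 4, 5, and 6 (prior 1/6 each): locker 1 is the lowest-numbered option available, probability 1; weight (1/6)·1 = 1/6 each.
The weights sum to 5/6.
So P(the prize voucher in locker 4 | the attendant opened locker 1) = (1/6) / (5/6) = 1/5.

1/5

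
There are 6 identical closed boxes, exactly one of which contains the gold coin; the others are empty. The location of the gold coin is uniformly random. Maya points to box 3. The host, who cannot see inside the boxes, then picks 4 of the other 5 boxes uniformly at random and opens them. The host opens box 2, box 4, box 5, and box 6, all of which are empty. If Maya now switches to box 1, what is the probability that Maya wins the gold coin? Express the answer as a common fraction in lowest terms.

Consider each possible location of the gold coin in turn.
If it is in either of boxes 1 and 3 (prior 1/6 each): the host picks exactly this set with probability 1/5 regardless, and none is the prize; weight (1/6)·(1/5) = 1/30 each.
If it is in any of boxes 2, 4, 5, and 6 (prior 1/6 each): that box was opened and seen not to hold the prize — ruled out; weight (1/6)·0 = 0 each.
The weights sum to 1/15.
So P(the gold coin in box 1 | the host opened box 2, box 4, box 5, and box 6) = (1/30) / (1/15) = 1/2.

1/2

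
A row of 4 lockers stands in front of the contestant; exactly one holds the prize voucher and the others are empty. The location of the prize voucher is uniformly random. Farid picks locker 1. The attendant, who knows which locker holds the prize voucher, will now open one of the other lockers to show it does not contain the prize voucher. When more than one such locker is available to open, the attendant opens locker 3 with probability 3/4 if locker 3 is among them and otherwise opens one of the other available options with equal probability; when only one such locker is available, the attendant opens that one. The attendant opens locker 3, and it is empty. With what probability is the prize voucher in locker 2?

1/3

Condition on the true location of the prize voucher.
If it is in any of lockers 1, 2, and 4 (prior 1/4 each): locker 3 is available, opened with probability 3/4; weight (1/4)·(3/4) = 3/16 each.
If it is in locker 3 (prior 1/4): the attendant opened locker 3, so this case is ruled out; weight (1/4)·0 = 0.
The weights sum to 9/16.
So P(the prize voucher in locker 2 | the attendant opened locker 3) = (3/16) / (9/16) = 1/3.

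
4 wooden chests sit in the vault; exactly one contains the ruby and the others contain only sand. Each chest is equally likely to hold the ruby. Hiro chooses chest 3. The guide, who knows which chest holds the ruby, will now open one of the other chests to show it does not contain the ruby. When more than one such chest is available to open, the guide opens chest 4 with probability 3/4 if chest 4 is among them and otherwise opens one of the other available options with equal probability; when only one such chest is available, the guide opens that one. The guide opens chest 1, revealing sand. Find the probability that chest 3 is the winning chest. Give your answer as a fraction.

1/7

Apply Bayes' rule, conditioning on where the ruby actually is.
If it is in chest 1 (prior 1/4): the guide opened chest 1, so this case is ruled out; weight (1/4)·0 = 0.
If it is in chest 2 (prior 1/4): chest 4 is available but not opened, probability 1/4; weight (1/4)·(1/4) = 1/16.
If it is in chest 3 (prior 1/4): chest 4 is available but not opened; chest 1 gets probability (1 − 3/4)/2 = 1/8; weight (1/4)·(1/8) = 1/32.
If it is in chest 4 (prior 1/4): chest 4 holds the prize so is unavailable; the guide chooses uniformly among the 2 others, probability 1/2; weight (1/4)·(1/2) = 1/8.
The weights sum to 7/32.
So P(the ruby in chest 3 | the guide opened chest 1) = (1/32) / (7/32) = 1/7.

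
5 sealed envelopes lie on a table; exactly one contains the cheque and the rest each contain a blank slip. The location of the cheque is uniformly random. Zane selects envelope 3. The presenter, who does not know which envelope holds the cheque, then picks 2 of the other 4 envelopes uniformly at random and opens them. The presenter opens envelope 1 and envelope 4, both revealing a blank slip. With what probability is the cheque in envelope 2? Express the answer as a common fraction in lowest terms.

1/3

Consider each possible location of the cheque in turn.
If it is in either of envelopes 1 and 4 (prior 1/5 each): that envelope was opened and seen not to hold the prize — ruled out; weight (1/5)·0 = 0 each.
If it is in any of envelopes 2, 3, and 5 (prior 1/5 each): the presenter picks exactly this set with probability 1/6 regardless, and none is the prize; weight (1/5)·(1/6) = 1/30 each.
The weights sum to 1/10.
So P(the cheque in envelope 2 | the presenter opened envelope 1 and envelope 4) = (1/30) / (1/10) = 1/3.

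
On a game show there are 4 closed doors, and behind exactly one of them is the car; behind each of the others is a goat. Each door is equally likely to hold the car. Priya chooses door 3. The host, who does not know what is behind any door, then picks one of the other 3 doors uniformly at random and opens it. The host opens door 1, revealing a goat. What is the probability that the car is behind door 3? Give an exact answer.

Condition on the true location of the car.
If it is behind door 1 (prior 1/4): the host opened door 1, so this case is ruled out; weight (1/4)·0 = 0.
If it is behind any of doors 2, 3, and 4 (prior 1/4 each): the host picks door 1 with probability 1/3 regardless, and it is not the prize; weight (1/4)·(1/3) = 1/12 each.
The weights sum to 1/4.
So P(the car behind door 3 | the host opened door 1) = (1/12) / (1/4) = 1/3.

1/3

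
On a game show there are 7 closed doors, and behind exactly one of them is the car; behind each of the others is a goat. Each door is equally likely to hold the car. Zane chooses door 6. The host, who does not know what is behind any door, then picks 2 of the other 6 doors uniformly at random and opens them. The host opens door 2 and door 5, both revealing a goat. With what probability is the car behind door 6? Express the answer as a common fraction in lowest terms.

Consider each possible location of the car in turn.
If it is behind any of doors 1, 3, 4, 6, and 7 (prior 1/7 each): the host picks exactly this set with probability 1/15 regardless, and none is the prize; weight (1/7)·(1/15) = 1/105 each.
If it is behind either of doors 2 and 5 (prior 1/7 each): that door was opened and seen not to hold the prize — ruled out; weight (1/7)·0 = 0 each.
The weights sum to 1/21.
So P(the car behind door 6 | the host opened door 2 and door 5) = (1/105) / (1/21) = 1/5.

1/5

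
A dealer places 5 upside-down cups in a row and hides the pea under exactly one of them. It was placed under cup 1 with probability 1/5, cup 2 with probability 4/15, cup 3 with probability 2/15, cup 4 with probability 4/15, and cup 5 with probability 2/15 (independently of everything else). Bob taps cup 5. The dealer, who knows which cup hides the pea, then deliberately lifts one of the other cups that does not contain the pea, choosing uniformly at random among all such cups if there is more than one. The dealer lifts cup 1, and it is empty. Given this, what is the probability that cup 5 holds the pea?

3/23

Consider each possible location of the pea in turn.
If it is under cup 1 (prior 1/5): the dealer opened cup 1, so this case is ruled out; weight (1/5)·0 = 0.
If it is under either of cups 2 and 4 (prior 4/15 each): the dealer has 3 equally likely choices, so probability 1/3; weight (4/15)·(1/3) = 4/45 each.
If it is under cup 3 (prior 2/15): the dealer has 3 equally likely choices, so probability 1/3; weight (2/15)·(1/3) = 2/45.
If it is under cup 5 (prior 2/15): the dealer has 4 equally likely choices, so probability 1/4; weight (2/15)·(1/4) = 1/30.
The weights sum to 23/90.
So P(the pea under cup 5 | the dealer opened cup 1) = (1/30) / (23/90) = 3/23.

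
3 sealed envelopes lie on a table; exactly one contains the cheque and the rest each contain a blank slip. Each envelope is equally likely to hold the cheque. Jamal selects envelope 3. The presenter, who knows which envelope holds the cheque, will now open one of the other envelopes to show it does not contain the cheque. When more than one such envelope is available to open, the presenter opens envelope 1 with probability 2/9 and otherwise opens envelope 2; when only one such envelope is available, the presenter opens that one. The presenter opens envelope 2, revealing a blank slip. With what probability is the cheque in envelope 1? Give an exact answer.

Consider each possible location of the cheque in turn.
If it is in envelope 1 (prior 1/3): only envelope 2 is available, probability 1; weight (1/3)·1 = 1/3.
If it is in envelope 2 (prior 1/3): the presenter opened envelope 2, so this case is ruled out; weight (1/3)·0 = 0.
If it is in envelope 3 (prior 1/3): envelope 1 is available but not opened, probability 7/9; weight (1/3)·(7/9) = 7/27.
The weights sum to 16/27.
So P(the cheque in envelope 1 | the presenter opened envelope 2) = (1/3) / (16/27) = 9/16.

9/16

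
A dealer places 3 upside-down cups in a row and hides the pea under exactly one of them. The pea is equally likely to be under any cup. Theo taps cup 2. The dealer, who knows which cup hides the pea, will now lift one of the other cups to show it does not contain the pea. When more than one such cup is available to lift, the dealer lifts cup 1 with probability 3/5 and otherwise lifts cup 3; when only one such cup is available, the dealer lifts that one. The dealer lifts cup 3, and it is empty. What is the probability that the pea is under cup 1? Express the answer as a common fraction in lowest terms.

5/7

Condition on the true location of the pea.
If it is under cup 1 (prior 1/3): only cup 3 is available, probability 1; weight (1/3)·1 = 1/3.
If it is under cup 2 (prior 1/3): cup 1 is available but not opened, probability 2/5; weight (1/3)·(2/5) = 2/15.
If it is under cup 3 (prior 1/3): the dealer opened cup 3, so this case is ruled out; weight (1/3)·0 = 0.
The weights sum to 7/15.
So P(the pea under cup 1 | the dealer opened cup 3) = (1/3) / (7/15) = 5/7.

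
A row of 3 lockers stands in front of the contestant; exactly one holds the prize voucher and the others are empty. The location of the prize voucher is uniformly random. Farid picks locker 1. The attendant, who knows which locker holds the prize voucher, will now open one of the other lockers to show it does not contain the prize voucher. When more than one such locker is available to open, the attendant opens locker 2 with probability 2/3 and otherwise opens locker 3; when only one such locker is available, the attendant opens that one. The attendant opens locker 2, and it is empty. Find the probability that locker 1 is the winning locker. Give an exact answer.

2/5

Consider each possible location of the prize voucher in turn.
If it is in locker 1 (prior 1/3): locker 2 is available, opened with probability 2/3; weight (1/3)·(2/3) = 2/9.
If it is in locker 2 (prior 1/3): the attendant opened locker 2, so this case is ruled out; weight (1/3)·0 = 0.
If it is in locker 3 (prior 1/3): only locker 2 is available, probability 1; weight (1/3)·1 = 1/3.
The weights sum to 5/9.
So P(the prize voucher in locker 1 | the attendant opened locker 2) = (2/9) / (5/9) = 2/5.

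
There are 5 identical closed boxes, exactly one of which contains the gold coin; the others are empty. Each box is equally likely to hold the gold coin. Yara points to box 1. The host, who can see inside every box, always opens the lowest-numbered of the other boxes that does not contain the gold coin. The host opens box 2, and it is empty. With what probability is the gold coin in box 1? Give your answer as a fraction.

Consider each possible location of the gold coin in turn.
If it is in any of boxes 1, 3, 4, and 5 (prior 1/5 each): box 2 is the lowest-numbered option available, probability 1; weight (1/5)·1 = 1/5 each.
If it is in box 2 (prior 1/5): the host opened box 2, so this case is ruled out; weight (1/5)·0 = 0.
The weights sum to 4/5.
So P(the gold coin in box 1 | the host opened box 2) = (1/5) / (4/5) = 1/4.

1/4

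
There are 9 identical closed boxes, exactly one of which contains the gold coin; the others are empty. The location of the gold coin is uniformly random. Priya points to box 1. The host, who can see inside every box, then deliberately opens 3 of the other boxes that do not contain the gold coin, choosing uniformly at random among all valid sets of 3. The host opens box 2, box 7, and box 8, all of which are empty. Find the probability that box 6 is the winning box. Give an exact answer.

Apply Bayes' rule, conditioning on where the gold coin actually is.
If it is in box 1 (prior 1/9): the host has 56 equally likely choices, so probability 1/56; weight (1/9)·(1/56) = 1/504.
If it is in any of boxes 2, 7, and 8 (prior 1/9 each): that box was opened and seen not to hold the prize — ruled out; weight (1/9)·0 = 0 each.
If it is in any of boxes 3, 4, 5, 6, and 9 (prior 1/9 each): the host has 35 equally likely choices, so probability 1/35; weight (1/9)·(1/35) = 1/315 each.
The weights sum to 1/56.
So P(the gold coin in box 6 | the host opened box 2, box 7, and box 8) = (1/315) / (1/56) = 8/45.

8/45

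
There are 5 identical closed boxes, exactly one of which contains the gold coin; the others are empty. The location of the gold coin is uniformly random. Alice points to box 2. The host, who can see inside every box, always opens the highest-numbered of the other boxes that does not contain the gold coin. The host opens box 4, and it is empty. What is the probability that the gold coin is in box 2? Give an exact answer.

0

Condition on the true location of the gold coin.
If it is in any of boxes 1, 2, and 3 (prior 1/5 each): the host would have opened box 5 instead, probability 0; weight (1/5)·0 = 0 each.
If it is in box 4 (prior 1/5): the host opened box 4, so this case is ruled out; weight (1/5)·0 = 0.
If it is in box 5 (prior 1/5): box 4 is the highest-numbered option available, probability 1; weight (1/5)·1 = 1/5.
The weights sum to 1/5.
So P(the gold coin in box 2 | the host opened box 4) = 0 / (1/5) = 0.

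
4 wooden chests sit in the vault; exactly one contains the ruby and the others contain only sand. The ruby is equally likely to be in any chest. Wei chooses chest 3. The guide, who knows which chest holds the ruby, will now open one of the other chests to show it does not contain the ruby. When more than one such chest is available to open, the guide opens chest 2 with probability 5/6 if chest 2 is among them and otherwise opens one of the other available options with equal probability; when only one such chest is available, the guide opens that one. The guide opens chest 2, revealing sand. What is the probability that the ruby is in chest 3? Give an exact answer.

Condition on the true location of the ruby.
If it is in any of chests 1, 3, and 4 (prior 1/4 each): chest 2 is available, opened with probability 5/6; weight (1/4)·(5/6) = 5/24 each.
If it is in chest 2 (prior 1/4): the guide opened chest 2, so this case is ruled out; weight (1/4)·0 = 0.
The weights sum to 5/8.
So P(the ruby in chest 3 | the guide opened chest 2) = (5/24) / (5/8) = 1/3.

1/3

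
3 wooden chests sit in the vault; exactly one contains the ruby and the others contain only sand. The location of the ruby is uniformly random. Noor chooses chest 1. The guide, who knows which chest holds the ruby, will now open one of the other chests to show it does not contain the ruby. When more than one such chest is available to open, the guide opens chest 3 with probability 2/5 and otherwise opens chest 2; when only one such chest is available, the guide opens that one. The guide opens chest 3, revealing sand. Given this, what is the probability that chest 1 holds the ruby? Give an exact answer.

Condition on the true location of the ruby.
If it is in chest 1 (prior 1/3): chest 3 is available, opened with probability 2/5; weight (1/3)·(2/5) = 2/15.
If it is in chest 2 (prior 1/3): only chest 3 is available, probability 1; weight (1/3)·1 = 1/3.
If it is in chest 3 (prior 1/3): the guide opened chest 3, so this case is ruled out; weight (1/3)·0 = 0.
The weights sum to 7/15.
So P(the ruby in chest 1 | the guide opened chest 3) = (2/15) / (7/15) = 2/7.

2/7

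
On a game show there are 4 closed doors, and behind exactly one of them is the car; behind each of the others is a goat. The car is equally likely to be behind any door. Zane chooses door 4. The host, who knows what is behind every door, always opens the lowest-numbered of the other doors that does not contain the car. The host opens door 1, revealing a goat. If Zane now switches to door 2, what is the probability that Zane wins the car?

1/3

Condition on the true location of the car.
If it is behind door 1 (prior 1/4): the host opened door 1, so this case is ruled out; weight (1/4)·0 = 0.
If it is behind any of doors 2, 3, and 4 (prior 1/4 each): door 1 is the lowest-numbered option available, probability 1; weight (1/4)·1 = 1/4 each.
The weights sum to 3/4.
So P(the car behind door 2 | the host opened door 1) = (1/4) / (3/4) = 1/3.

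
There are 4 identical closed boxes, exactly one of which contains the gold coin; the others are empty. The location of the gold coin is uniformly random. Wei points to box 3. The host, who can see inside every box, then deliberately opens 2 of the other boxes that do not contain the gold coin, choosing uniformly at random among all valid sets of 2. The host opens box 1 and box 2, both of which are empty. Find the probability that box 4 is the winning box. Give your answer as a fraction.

3/4

Condition on the true location of the gold coin.
If it is in either of boxes 1 and 2 (prior 1/4 each): that box was opened and seen not to hold the prize — ruled out; weight (1/4)·0 = 0 each.
If it is in box 3 (prior 1/4): the host has 3 equally likely choices, so probability 1/3; weight (1/4)·(1/3) = 1/12.
If it is in box 4 (prior 1/4): the host has no choice, probability 1; weight (1/4)·1 = 1/4.
The weights sum to 1/3.
So P(the gold coin in box 4 | the host opened box 1 and box 2) = (1/4) / (1/3) = 3/4.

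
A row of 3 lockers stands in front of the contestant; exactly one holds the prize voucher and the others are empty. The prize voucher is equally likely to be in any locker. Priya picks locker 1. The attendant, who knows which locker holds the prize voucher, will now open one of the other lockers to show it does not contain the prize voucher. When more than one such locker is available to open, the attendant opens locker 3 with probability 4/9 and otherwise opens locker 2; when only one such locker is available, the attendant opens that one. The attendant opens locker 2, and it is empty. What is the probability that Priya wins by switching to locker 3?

9/14

Condition on the true location of the prize voucher.
If it is in locker 1 (prior 1/3): locker 3 is available but not opened, probability 5/9; weight (1/3)·(5/9) = 5/27.
If it is in locker 2 (prior 1/3): the attendant opened locker 2, so this case is ruled out; weight (1/3)·0 = 0.
If it is in locker 3 (prior 1/3): only locker 2 is available, probability 1; weight (1/3)·1 = 1/3.
The weights sum to 14/27.
So P(the prize voucher in locker 3 | the attendant opened locker 2) = (1/3) / (14/27) = 9/14.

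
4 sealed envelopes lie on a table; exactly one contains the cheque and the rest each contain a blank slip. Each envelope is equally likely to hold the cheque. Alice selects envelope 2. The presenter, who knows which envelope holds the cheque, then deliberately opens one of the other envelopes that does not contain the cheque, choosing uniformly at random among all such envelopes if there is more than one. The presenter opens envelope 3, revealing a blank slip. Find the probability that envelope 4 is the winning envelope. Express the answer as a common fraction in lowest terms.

Condition on the true location of the cheque.
If it is in either of envelopes 1 and 4 (prior 1/4 each): the presenter has 2 equally likely choices, so probability 1/2; weight (1/4)·(1/2) = 1/8 each.
If it is in envelope 2 (prior 1/4): the presenter has 3 equally likely choices, so probability 1/3; weight (1/4)·(1/3) = 1/12.
If it is in envelope 3 (prior 1/4): the presenter opened envelope 3, so this case is ruled out; weight (1/4)·0 = 0.
The weights sum to 1/3.
So P(the cheque in envelope 4 | the presenter opened envelope 3) = (1/8) / (1/3) = 3/8.

3/8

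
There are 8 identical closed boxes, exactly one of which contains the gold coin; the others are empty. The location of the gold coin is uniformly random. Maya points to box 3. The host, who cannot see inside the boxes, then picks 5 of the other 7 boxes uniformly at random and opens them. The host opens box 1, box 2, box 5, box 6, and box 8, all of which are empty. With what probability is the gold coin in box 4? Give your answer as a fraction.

1/3

Apply Bayes' rule, conditioning on where the gold coin actually is.
If it is in any of boxes 1, 2, 5, 6, and 8 (prior 1/8 each): that box was opened and seen not to hold the prize — ruled out; weight (1/8)·0 = 0 each.
If it is in any of boxes 3, 4, and 7 (prior 1/8 each): the host picks exactly this set with probability 1/21 regardless, and none is the prize; weight (1/8)·(1/21) = 1/168 each.
The weights sum to 1/56.
So P(the gold coin in box 4 | the host opened box 1, box 2, box 5, box 6, and box 8) = (1/168) / (1/56) = 1/3.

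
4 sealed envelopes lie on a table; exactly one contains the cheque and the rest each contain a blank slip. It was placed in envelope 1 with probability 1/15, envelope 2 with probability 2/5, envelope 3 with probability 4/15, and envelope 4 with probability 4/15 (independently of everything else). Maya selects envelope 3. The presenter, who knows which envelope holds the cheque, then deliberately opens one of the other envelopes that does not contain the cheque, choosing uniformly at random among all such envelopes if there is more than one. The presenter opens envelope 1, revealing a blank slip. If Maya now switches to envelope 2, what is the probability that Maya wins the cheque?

9/19

Consider each possible location of the cheque in turn.
If it is in envelope 1 (prior 1/15): the presenter opened envelope 1, so this case is ruled out; weight (1/15)·0 = 0.
If it is in envelope 2 (prior 2/5): the presenter has 2 equally likely choices, so probability 1/2; weight (2/5)·(1/2) = 1/5.
If it is in envelope 3 (prior 4/15): the presenter has 3 equally likely choices, so probability 1/3; weight (4/15)·(1/3) = 4/45.
If it is in envelope 4 (prior 4/15): the presenter has 2 equally likely choices, so probability 1/2; weight (4/15)·(1/2) = 2/15.
The weights sum to 19/45.
So P(the cheque in envelope 2 | the presenter opened envelope 1) = (1/5) / (19/45) = 9/19.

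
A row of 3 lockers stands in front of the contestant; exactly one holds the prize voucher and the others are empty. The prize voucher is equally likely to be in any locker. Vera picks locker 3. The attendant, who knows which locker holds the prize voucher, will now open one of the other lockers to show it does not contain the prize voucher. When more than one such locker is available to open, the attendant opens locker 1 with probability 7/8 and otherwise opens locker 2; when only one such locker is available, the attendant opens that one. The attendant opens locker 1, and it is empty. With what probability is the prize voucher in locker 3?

Condition on the true location of the prize voucher.
If it is in locker 1 (prior 1/3): the attendant opened locker 1, so this case is ruled out; weight (1/3)·0 = 0.
If it is in locker 2 (prior 1/3): only locker 1 is available, probability 1; weight (1/3)·1 = 1/3.
If it is in locker 3 (prior 1/3): locker 1 is available, opened with probability 7/8; weight (1/3)·(7/8) = 7/24.
The weights sum to 5/8.
So P(the prize voucher in locker 3 | the attendant opened locker 1) = (7/24) / (5/8) = 7/15.

7/15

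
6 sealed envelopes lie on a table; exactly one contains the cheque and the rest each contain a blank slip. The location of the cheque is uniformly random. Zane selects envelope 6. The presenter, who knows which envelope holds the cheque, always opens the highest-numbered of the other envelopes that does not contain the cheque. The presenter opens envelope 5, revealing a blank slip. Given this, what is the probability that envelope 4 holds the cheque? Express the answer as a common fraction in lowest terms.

1/5

Consider each possible location of the cheque in turn.
If it is in any of envelopes 1, 2, 3, 4, and 6 (prior 1/6 each): envelope 5 is the highest-numbered option available, probability 1; weight (1/6)·1 = 1/6 each.
If it is in envelope 5 (prior 1/6): the presenter opened envelope 5, so this case is ruled out; weight (1/6)·0 = 0.
The weights sum to 5/6.
So P(the cheque in envelope 4 | the presenter opened envelope 5) = (1/6) / (5/6) = 1/5.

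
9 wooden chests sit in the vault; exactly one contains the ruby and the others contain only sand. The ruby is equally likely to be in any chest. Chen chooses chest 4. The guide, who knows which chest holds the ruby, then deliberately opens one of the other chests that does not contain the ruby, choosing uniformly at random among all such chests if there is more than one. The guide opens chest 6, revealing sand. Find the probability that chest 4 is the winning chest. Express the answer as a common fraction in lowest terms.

1/9

Consider each possible location of the ruby in turn.
If it is in any of chests 1, 2, 3, 5, 7, 8, and 9 (prior 1/9 each): the guide has 7 equally likely choices, so probability 1/7; weight (1/9)·(1/7) = 1/63 each.
If it is in chest 4 (prior 1/9): the guide has 8 equally likely choices, so probability 1/8; weight (1/9)·(1/8) = 1/72.
If it is in chest 6 (prior 1/9): the guide opened chest 6, so this case is ruled out; weight (1/9)·0 = 0.
The weights sum to 1/8.
So P(the ruby in chest 4 | the guide opened chest 6) = (1/72) / (1/8) = 1/9.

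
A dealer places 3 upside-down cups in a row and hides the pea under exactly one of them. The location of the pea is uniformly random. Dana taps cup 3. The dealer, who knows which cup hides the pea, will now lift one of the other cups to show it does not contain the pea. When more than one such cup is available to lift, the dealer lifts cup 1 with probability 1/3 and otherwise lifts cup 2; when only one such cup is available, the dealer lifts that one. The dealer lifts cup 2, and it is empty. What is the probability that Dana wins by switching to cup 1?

3/5

Condition on the true location of the pea.
If it is under cup 1 (prior 1/3): only cup 2 is available, probability 1; weight (1/3)·1 = 1/3.
If it is under cup 2 (prior 1/3): the dealer opened cup 2, so this case is ruled out; weight (1/3)·0 = 0.
If it is under cup 3 (prior 1/3): cup 1 is available but not opened, probability 2/3; weight (1/3)·(2/3) = 2/9.
The weights sum to 5/9.
So P(the pea under cup 1 | the dealer opened cup 2) = (1/3) / (5/9) = 3/5.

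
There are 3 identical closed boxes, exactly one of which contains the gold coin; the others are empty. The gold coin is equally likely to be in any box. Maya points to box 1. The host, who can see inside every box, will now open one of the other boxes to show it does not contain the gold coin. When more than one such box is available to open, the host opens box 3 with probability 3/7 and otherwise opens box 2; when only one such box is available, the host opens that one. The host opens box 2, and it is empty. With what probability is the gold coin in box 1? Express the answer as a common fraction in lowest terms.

Consider each possible location of the gold coin in turn.
If it is in box 1 (prior 1/3): box 3 is available but not opened, probability 4/7; weight (1/3)·(4/7) = 4/21.
If it is in box 2 (prior 1/3): the host opened box 2, so this case is ruled out; weight (1/3)·0 = 0.
If it is in box 3 (prior 1/3): only box 2 is available, probability 1; weight (1/3)·1 = 1/3.
The weights sum to 11/21.
So P(the gold coin in box 1 | the host opened box 2) = (4/21) / (11/21) = 4/11.

4/11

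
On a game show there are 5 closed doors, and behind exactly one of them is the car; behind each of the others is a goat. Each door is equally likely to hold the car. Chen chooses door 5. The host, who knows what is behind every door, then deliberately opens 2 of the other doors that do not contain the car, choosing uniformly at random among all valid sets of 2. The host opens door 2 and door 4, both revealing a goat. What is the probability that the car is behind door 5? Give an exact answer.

1/5

Apply Bayes' rule, conditioning on where the car actually is.
If it is behind either of doors 1 and 3 (prior 1/5 each): the host has 3 equally likely choices, so probability 1/3; weight (1/5)·(1/3) = 1/15 each.
If it is behind either of doors 2 and 4 (prior 1/5 each): that door was opened and seen not to hold the prize — ruled out; weight (1/5)·0 = 0 each.
If it is behind door 5 (prior 1/5): the host has 6 equally likely choices, so probability 1/6; weight (1/5)·(1/6) = 1/30.
The weights sum to 1/6.
So P(the car behind door 5 | the host opened door 2 and door 4) = (1/30) / (1/6) = 1/5.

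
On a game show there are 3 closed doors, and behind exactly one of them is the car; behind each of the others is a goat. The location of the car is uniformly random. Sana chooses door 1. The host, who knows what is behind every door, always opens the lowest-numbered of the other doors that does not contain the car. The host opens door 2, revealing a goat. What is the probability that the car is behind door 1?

Apply Bayes' rule, conditioning on where the car actually is.
If it is behind either of doors 1 and 3 (prior 1/3 each): door 2 is the lowest-numbered option available, probability 1; weight (1/3)·1 = 1/3 each.
If it is behind door 2 (prior 1/3): the host opened door 2, so this case is ruled out; weight (1/3)·0 = 0.
The weights sum to 2/3.
So P(the car behind door 1 | the host opened door 2) = (1/3) / (2/3) = 1/2.

1/2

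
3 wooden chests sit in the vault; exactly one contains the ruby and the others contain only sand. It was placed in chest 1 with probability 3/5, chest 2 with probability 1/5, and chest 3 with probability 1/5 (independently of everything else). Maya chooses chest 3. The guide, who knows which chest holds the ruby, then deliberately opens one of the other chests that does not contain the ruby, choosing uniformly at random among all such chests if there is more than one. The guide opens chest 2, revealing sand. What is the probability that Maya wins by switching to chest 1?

Consider each possible location of the ruby in turn.
If it is in chest 1 (prior 3/5): the guide has no choice, probability 1; weight (3/5)·1 = 3/5.
If it is in chest 2 (prior 1/5): the guide opened chest 2, so this case is ruled out; weight (1/5)·0 = 0.
If it is in chest 3 (prior 1/5): the guide has 2 equally likely choices, so probability 1/2; weight (1/5)·(1/2) = 1/10.
The weights sum to 7/10.
So P(the ruby in chest 1 | the guide opened chest 2) = (3/5) / (7/10) = 6/7.

6/7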